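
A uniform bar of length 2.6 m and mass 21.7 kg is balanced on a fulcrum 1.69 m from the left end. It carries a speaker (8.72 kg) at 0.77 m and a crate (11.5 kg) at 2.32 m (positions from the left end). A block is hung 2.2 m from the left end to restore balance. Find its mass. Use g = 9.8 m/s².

Sum moments about the fulcrum (at 1.69 m from the left end) (the support reaction has zero arm there).
Beam weight: 21.7 × 9.8 = 212.7 N down at 1.3 m → arm 0.39 m, τ = 212.7 × 0.39 = 82.95 N·m counterclockwise.
Speaker: 8.72 × 9.8 = 85.46 N down at 0.77 m → arm 0.92 m, τ = 85.46 × 0.92 = 78.62 N·m counterclockwise.
Crate: 11.5 × 9.8 = 112.7 N down at 2.32 m → arm 0.63 m, τ = 112.7 × 0.63 = 71 N·m clockwise.
Net moment of known loads = 90.57 N·m counterclockwise.
An unknown mass m at 2.2 m has arm 0.51 m; its moment is m·g·0.51 clockwise.
Setting net torque to zero: m × 9.8 × 0.51 = 90.57 → m = 90.57 / (9.8 × 0.51) = 18.1 kg.

m ≈ 18.1 kg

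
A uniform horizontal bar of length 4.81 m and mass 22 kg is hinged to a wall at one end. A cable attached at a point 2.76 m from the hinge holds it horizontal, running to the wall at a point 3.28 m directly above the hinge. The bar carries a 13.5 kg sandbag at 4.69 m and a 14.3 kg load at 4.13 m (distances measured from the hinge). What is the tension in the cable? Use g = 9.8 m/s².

T ≈ 813 N

Sum moments about the hinge (the unknown hinge reaction has zero arm there).
Beam weight: 22 × 9.8 = 215.6 N down at 2.405 m → arm 2.405 m, τ = 215.6 × 2.405 = 518.5 N·m clockwise.
Sandbag: 13.5 × 9.8 = 132.3 N down at 4.69 m → arm 4.69 m, τ = 132.3 × 4.69 = 620.5 N·m clockwise.
Load: 14.3 × 9.8 = 140.1 N down at 4.13 m → arm 4.13 m, τ = 140.1 × 4.13 = 578.6 N·m clockwise.
Total clockwise load moment = 1718 N·m.
The cable tension T acts at 2.76 m; only its component perpendicular to the bar, T sinθ, produces torque. sinθ = h/√(h²+d²) = 3.28/√(3.28²+2.76²) = 0.7652.
For rotational equilibrium, T × 2.76 × 0.7652 = 1718, so T = 1718 / 2.112 = 813 N.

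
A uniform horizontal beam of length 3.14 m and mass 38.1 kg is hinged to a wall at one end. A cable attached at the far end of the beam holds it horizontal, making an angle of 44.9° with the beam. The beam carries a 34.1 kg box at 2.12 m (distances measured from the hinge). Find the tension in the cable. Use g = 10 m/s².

T ≈ 596 N

About the hinge:
Beam weight: 38.1 × 10 = 381 N down at 1.57 m → arm 1.57 m, τ = 381 × 1.57 = 598.2 N·m clockwise.
Box: 34.1 × 10 = 341 N down at 2.12 m → arm 2.12 m, τ = 341 × 2.12 = 722.9 N·m clockwise.
Total clockwise load moment = 1321 N·m.
The cable tension T acts at 3.14 m; only its component perpendicular to the beam, T sinθ, produces torque. sin 44.9° = 0.7059.
For rotational equilibrium, T × 3.14 × 0.7059 = 1321, so T = 1321 / 2.217 = 596 N.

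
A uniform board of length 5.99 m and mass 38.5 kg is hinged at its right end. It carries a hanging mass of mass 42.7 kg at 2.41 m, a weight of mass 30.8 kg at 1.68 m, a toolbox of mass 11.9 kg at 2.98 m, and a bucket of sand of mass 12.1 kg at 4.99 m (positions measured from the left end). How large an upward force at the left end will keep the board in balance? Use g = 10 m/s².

Sum moments about the right end (the unknown pivot reaction has zero arm there).
Beam weight: 38.5 × 10 = 385 N down at 2.995 m → arm 2.995 m, τ = 385 × 2.995 = 1153 N·m counterclockwise.
Hanging mass: 42.7 × 10 = 427 N down at 2.41 m → arm 3.58 m, τ = 427 × 3.58 = 1529 N·m counterclockwise.
Weight: 30.8 × 10 = 308 N down at 1.68 m → arm 4.31 m, τ = 308 × 4.31 = 1327 N·m counterclockwise.
Toolbox: 11.9 × 10 = 119 N down at 2.98 m → arm 3.01 m, τ = 119 × 3.01 = 358.2 N·m counterclockwise.
Bucket of sand: 12.1 × 10 = 121 N down at 4.99 m → arm 1 m, τ = 121 × 1 = 121 N·m counterclockwise.
Net moment of the loads = 4488 N·m counterclockwise.
The upward force F acts at the left end, arm 5.99 m, giving F × 5.99 clockwise.
Στ = 0 ⇒ F × 5.99 = 4488 ⇒ F = 4488 / 5.99 = 749 N.

F ≈ 749 N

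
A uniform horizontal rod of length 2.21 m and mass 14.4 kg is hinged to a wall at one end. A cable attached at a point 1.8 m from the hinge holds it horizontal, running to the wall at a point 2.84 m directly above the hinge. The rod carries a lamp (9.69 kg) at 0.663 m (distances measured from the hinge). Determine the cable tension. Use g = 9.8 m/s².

T ≈ 144 N

Choose the hinge as the axis so the unknown hinge reaction has zero arm there.
Beam weight: 14.4 × 9.8 = 141.1 N down at 1.105 m → arm 1.105 m, τ = 141.1 × 1.105 = 155.9 N·m clockwise.
Lamp: 9.69 × 9.8 = 94.96 N down at 0.663 m → arm 0.663 m, τ = 94.96 × 0.663 = 62.96 N·m clockwise.
Total clockwise load moment = 218.9 N·m.
The cable tension T acts at 1.8 m; only its component perpendicular to the rod, T sinθ, produces torque. sinθ = h/√(h²+d²) = 2.84/√(2.84²+1.8²) = 0.8446.
Στ = 0 ⇒ T × 1.8 × 0.8446 = 218.9 ⇒ T = 218.9 / 1.52 = 144 N.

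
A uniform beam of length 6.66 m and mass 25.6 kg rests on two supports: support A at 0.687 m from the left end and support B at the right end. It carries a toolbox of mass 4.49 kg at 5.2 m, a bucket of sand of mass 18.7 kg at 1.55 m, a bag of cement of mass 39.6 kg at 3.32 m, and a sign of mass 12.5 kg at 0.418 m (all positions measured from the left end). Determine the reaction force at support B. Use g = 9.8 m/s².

R_B ≈ 336 N

Taking torques about support A:
Beam weight: 25.6 × 9.8 = 250.9 N down at 3.33 m → arm 2.643 m, τ = 250.9 × 2.643 = 663.1 N·m clockwise.
Toolbox: 4.49 × 9.8 = 44 N down at 5.2 m → arm 4.513 m, τ = 44 × 4.513 = 198.6 N·m clockwise.
Bucket of sand: 18.7 × 9.8 = 183.3 N down at 1.55 m → arm 0.863 m, τ = 183.3 × 0.863 = 158.2 N·m clockwise.
Bag of cement: 39.6 × 9.8 = 388.1 N down at 3.32 m → arm 2.633 m, τ = 388.1 × 2.633 = 1022 N·m clockwise.
Sign: 12.5 × 9.8 = 122.5 N down at 0.418 m → arm 0.269 m, τ = 122.5 × 0.269 = 32.95 N·m counterclockwise.
Net load moment about support A = 2009 N·m clockwise.
Reaction R at support B is upward at 6.66 m, arm 5.973 m → moment R × 5.973 counterclockwise.
Balancing moments: R × 5.973 = 2009, giving R = 336 N.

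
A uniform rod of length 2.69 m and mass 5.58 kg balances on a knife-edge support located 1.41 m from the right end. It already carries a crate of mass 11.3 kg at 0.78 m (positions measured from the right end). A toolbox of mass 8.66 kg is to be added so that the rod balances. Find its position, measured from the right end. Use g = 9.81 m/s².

x ≈ 2.27 m from the right end

About the knife-edge support (at 1.41 m from the right end):
Beam weight: 5.58 × 9.81 = 54.74 N down at 1.345 m → arm 0.065 m, τ = 54.74 × 0.065 = 3.558 N·m clockwise.
Crate: 11.3 × 9.81 = 110.9 N down at 0.78 m → arm 0.63 m, τ = 110.9 × 0.63 = 69.87 N·m clockwise.
Net moment of existing loads = 73.43 N·m clockwise.
The toolbox weighs 8.66 × 9.81 = 84.95 N and must supply an equal counterclockwise moment, so its lever arm about the knife-edge support is 73.43 / 84.95 = 0.864 m.
That puts it at 1.41 + 0.864 = 2.27 m from the right end.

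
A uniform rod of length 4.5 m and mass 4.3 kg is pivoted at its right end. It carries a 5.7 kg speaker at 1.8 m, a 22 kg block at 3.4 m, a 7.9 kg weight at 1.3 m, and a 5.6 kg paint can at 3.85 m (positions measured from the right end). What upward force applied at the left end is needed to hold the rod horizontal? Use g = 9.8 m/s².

Choose the right end as the axis so the unknown pivot reaction has zero arm there.
Beam weight: 4.3 × 9.8 = 42.14 N down at 2.25 m → arm 2.25 m, τ = 42.14 × 2.25 = 94.81 N·m counterclockwise.
Speaker: 5.7 × 9.8 = 55.86 N down at 1.8 m → arm 1.8 m, τ = 55.86 × 1.8 = 100.5 N·m counterclockwise.
Block: 22 × 9.8 = 215.6 N down at 3.4 m → arm 3.4 m, τ = 215.6 × 3.4 = 733 N·m counterclockwise.
Weight: 7.9 × 9.8 = 77.42 N down at 1.3 m → arm 1.3 m, τ = 77.42 × 1.3 = 100.6 N·m counterclockwise.
Paint can: 5.6 × 9.8 = 54.88 N down at 3.85 m → arm 3.85 m, τ = 54.88 × 3.85 = 211.3 N·m counterclockwise.
Net moment of the loads = 1240 N·m counterclockwise.
The upward force F acts at the left end, arm 4.5 m, giving F × 4.5 clockwise.
Balancing moments: F × 4.5 = 1240, giving F = 1240 / 4.5 = 276 N.

F ≈ 276 N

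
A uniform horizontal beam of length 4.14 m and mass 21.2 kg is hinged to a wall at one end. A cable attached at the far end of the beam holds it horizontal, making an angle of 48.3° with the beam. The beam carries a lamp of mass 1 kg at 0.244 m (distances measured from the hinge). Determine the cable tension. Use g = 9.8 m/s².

Choose the hinge as the axis so the unknown hinge reaction has zero arm there.
Beam weight: 21.2 × 9.8 = 207.8 N down at 2.07 m → arm 2.07 m, τ = 207.8 × 2.07 = 430.1 N·m clockwise.
Lamp: 1 × 9.8 = 9.8 N down at 0.244 m → arm 0.244 m, τ = 9.8 × 0.244 = 2.391 N·m clockwise.
Total clockwise load moment = 432.5 N·m.
The cable tension T acts at 4.14 m; only its component perpendicular to the beam, T sinθ, produces torque. sin 48.3° = 0.7466.
For rotational equilibrium, T × 4.14 × 0.7466 = 432.5, so T = 432.5 / 3.091 = 140 N.

T ≈ 140 N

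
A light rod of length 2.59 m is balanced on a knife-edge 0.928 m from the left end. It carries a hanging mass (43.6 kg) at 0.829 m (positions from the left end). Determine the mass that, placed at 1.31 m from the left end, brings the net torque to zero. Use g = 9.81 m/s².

About the knife-edge (at 0.928 m from the left end):
Hanging mass: 43.6 × 9.81 = 427.7 N down at 0.829 m → arm 0.099 m, τ = 427.7 × 0.099 = 42.34 N·m counterclockwise.
Net moment of known loads = 42.34 N·m counterclockwise.
An unknown mass m at 1.31 m has arm 0.382 m; its moment is m·g·0.382 clockwise.
Balancing moments: m × 9.81 × 0.382 = 42.34, giving m = 42.34 / (9.81 × 0.382) = 11.3 kg.

m ≈ 11.3 kg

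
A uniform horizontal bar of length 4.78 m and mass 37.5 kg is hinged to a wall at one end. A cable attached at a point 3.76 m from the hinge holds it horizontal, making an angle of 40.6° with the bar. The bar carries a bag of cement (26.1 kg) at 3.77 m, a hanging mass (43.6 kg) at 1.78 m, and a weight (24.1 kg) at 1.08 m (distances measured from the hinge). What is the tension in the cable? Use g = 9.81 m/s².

Take moments about the hinge.
Beam weight: 37.5 × 9.81 = 367.9 N down at 2.39 m → arm 2.39 m, τ = 367.9 × 2.39 = 879.3 N·m clockwise.
Bag of cement: 26.1 × 9.81 = 256 N down at 3.77 m → arm 3.77 m, τ = 256 × 3.77 = 965.1 N·m clockwise.
Hanging mass: 43.6 × 9.81 = 427.7 N down at 1.78 m → arm 1.78 m, τ = 427.7 × 1.78 = 761.3 N·m clockwise.
Weight: 24.1 × 9.81 = 236.4 N down at 1.08 m → arm 1.08 m, τ = 236.4 × 1.08 = 255.3 N·m clockwise.
Total clockwise load moment = 2861 N·m.
The cable tension T acts at 3.76 m; only its component perpendicular to the bar, T sinθ, produces torque. sin 40.6° = 0.6508.
Balancing moments: T × 3.76 × 0.6508 = 2861, giving T = 2861 / 2.447 = 1170 N.

T ≈ 1170 N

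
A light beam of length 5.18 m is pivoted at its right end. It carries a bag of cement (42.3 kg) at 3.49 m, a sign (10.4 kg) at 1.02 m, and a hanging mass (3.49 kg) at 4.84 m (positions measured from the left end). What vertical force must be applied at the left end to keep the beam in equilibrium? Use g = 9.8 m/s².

F ≈ 219 N

Take moments about the right end.
Bag of cement: 42.3 × 9.8 = 414.5 N down at 3.49 m → arm 1.69 m, τ = 414.5 × 1.69 = 700.5 N·m counterclockwise.
Sign: 10.4 × 9.8 = 101.9 N down at 1.02 m → arm 4.16 m, τ = 101.9 × 4.16 = 423.9 N·m counterclockwise.
Hanging mass: 3.49 × 9.8 = 34.2 N down at 4.84 m → arm 0.34 m, τ = 34.2 × 0.34 = 11.63 N·m counterclockwise.
Net moment of the loads = 1136 N·m counterclockwise.
The upward force F acts at the left end, arm 5.18 m, giving F × 5.18 clockwise.
For rotational equilibrium, F × 5.18 = 1136, so F = 1136 / 5.18 = 219 N.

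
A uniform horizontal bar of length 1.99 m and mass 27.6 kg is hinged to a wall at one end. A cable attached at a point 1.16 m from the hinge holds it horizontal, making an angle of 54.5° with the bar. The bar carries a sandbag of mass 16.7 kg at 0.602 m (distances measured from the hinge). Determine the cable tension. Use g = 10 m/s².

T ≈ 397 N

Taking torques about the hinge:
Beam weight: 27.6 × 10 = 276 N down at 0.995 m → arm 0.995 m, τ = 276 × 0.995 = 274.6 N·m clockwise.
Sandbag: 16.7 × 10 = 167 N down at 0.602 m → arm 0.602 m, τ = 167 × 0.602 = 100.5 N·m clockwise.
Total clockwise load moment = 375.1 N·m.
The cable tension T acts at 1.16 m; only its component perpendicular to the bar, T sinθ, produces torque. sin 54.5° = 0.8141.
Balancing moments: T × 1.16 × 0.8141 = 375.1, giving T = 375.1 / 0.9444 = 397 N.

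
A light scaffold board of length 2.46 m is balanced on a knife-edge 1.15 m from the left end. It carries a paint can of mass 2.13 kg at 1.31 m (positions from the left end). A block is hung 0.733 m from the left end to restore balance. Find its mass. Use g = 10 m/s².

m ≈ 0.817 kg

Sum moments about the knife-edge (at 1.15 m from the left end) (the support reaction has zero arm there).
Paint can: 2.13 × 10 = 21.3 N down at 1.31 m → arm 0.16 m, τ = 21.3 × 0.16 = 3.408 N·m clockwise.
Net moment of known loads = 3.408 N·m clockwise.
An unknown mass m at 0.733 m has arm 0.417 m; its moment is m·g·0.417 counterclockwise.
For rotational equilibrium, m × 10 × 0.417 = 3.408, so m = 3.408 / (10 × 0.417) = 0.817 kg.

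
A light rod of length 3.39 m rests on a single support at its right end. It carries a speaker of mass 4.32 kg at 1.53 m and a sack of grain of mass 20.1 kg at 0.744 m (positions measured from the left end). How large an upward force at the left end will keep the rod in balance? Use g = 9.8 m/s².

F ≈ 177 N

Take moments about the right end.
Speaker: 4.32 × 9.8 = 42.34 N down at 1.53 m → arm 1.86 m, τ = 42.34 × 1.86 = 78.75 N·m counterclockwise.
Sack of grain: 20.1 × 9.8 = 197 N down at 0.744 m → arm 2.646 m, τ = 197 × 2.646 = 521.3 N·m counterclockwise.
Net moment of the loads = 600 N·m counterclockwise.
The upward force F acts at the left end, arm 3.39 m, giving F × 3.39 clockwise.
For rotational equilibrium, F × 3.39 = 600, so F = 600 / 3.39 = 177 N.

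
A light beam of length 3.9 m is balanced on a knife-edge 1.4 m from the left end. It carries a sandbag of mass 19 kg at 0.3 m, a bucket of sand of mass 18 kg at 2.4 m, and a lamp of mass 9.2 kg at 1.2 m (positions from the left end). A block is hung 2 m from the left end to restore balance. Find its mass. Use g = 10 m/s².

Sum moments about the knife-edge (at 1.4 m from the left end) (the support reaction has zero arm there).
Sandbag: 19 × 10 = 190 N down at 0.3 m → arm 1.1 m, τ = 190 × 1.1 = 209 N·m counterclockwise.
Bucket of sand: 18 × 10 = 180 N down at 2.4 m → arm 1 m, τ = 180 × 1 = 180 N·m clockwise.
Lamp: 9.2 × 10 = 92 N down at 1.2 m → arm 0.2 m, τ = 92 × 0.2 = 18.4 N·m counterclockwise.
Net moment of known loads = 47.4 N·m counterclockwise.
An unknown mass m at 2 m has arm 0.6 m; its moment is m·g·0.6 clockwise.
For rotational equilibrium, m × 10 × 0.6 = 47.4, so m = 47.4 / (10 × 0.6) = 7.9 kg.

m ≈ 7.9 kg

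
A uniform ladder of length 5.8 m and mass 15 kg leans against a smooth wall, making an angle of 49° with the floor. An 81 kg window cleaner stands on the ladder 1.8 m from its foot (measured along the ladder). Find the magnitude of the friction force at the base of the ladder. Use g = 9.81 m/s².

f ≈ 278 N

Choose the foot of the ladder as the axis so the floor normal and friction both act there and drop out.
Ladder weight 15×9.81 = 147.2 N acts at 2.9 m along the ladder; its horizontal arm is 2.9·cos49° = 1.903 m → τ = 280.1 N·m clockwise.
Window cleaner: 81×9.81 = 794.6 N at 1.8 m → arm 1.181 m → τ = 938.4 N·m clockwise.
Wall normal N acts horizontally at the top; its moment arm is the height L sinθ = 5.8·sin49° = 4.377 m, counterclockwise.
For rotational equilibrium, N × 4.377 = 1218, so N = 278 N.
ΣFx = 0: friction at the foot balances the wall's push, so f = N_wall = 278 N.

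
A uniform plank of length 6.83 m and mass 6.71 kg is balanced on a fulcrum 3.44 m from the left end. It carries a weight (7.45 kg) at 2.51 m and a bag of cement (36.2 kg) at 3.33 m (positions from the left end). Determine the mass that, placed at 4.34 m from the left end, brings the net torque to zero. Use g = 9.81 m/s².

m ≈ 12.3 kg

Taking torques about the fulcrum (at 3.44 m from the left end):
Beam weight: 6.71 × 9.81 = 65.83 N down at 3.415 m → arm 0.025 m, τ = 65.83 × 0.025 = 1.646 N·m counterclockwise.
Weight: 7.45 × 9.81 = 73.08 N down at 2.51 m → arm 0.93 m, τ = 73.08 × 0.93 = 67.96 N·m counterclockwise.
Bag of cement: 36.2 × 9.81 = 355.1 N down at 3.33 m → arm 0.11 m, τ = 355.1 × 0.11 = 39.06 N·m counterclockwise.
Net moment of known loads = 108.7 N·m counterclockwise.
An unknown mass m at 4.34 m has arm 0.9 m; its moment is m·g·0.9 clockwise.
For rotational equilibrium, m × 9.81 × 0.9 = 108.7, so m = 108.7 / (9.81 × 0.9) = 12.3 kg.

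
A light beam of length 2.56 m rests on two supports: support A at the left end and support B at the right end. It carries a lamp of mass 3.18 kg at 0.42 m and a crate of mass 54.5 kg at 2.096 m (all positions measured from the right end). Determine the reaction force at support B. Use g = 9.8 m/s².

R_B ≈ 123 N

Taking torques about support A:
Lamp: 3.18 × 9.8 = 31.16 N down at 0.42 m → arm 2.14 m, τ = 31.16 × 2.14 = 66.68 N·m clockwise.
Crate: 54.5 × 9.8 = 534.1 N down at 2.096 m → arm 0.464 m, τ = 534.1 × 0.464 = 247.8 N·m clockwise.
Net load moment about support A = 314.5 N·m clockwise.
Reaction R at support B is upward at 0 m, arm 2.56 m → moment R × 2.56 counterclockwise.
For rotational equilibrium, R × 2.56 = 314.5, so R = 123 N.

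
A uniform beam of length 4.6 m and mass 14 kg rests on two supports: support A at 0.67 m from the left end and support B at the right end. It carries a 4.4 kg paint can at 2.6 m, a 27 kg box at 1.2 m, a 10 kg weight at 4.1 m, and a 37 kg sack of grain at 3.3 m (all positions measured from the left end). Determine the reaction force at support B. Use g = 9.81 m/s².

R_B ≈ 442 N

About support A:
Beam weight: 14 × 9.81 = 137.3 N down at 2.3 m → arm 1.63 m, τ = 137.3 × 1.63 = 223.8 N·m clockwise.
Paint can: 4.4 × 9.81 = 43.16 N down at 2.6 m → arm 1.93 m, τ = 43.16 × 1.93 = 83.3 N·m clockwise.
Box: 27 × 9.81 = 264.9 N down at 1.2 m → arm 0.53 m, τ = 264.9 × 0.53 = 140.4 N·m clockwise.
Weight: 10 × 9.81 = 98.1 N down at 4.1 m → arm 3.43 m, τ = 98.1 × 3.43 = 336.5 N·m clockwise.
Sack of grain: 37 × 9.81 = 363 N down at 3.3 m → arm 2.63 m, τ = 363 × 2.63 = 954.7 N·m clockwise.
Net load moment about support A = 1739 N·m clockwise.
Reaction R at support B is upward at 4.6 m, arm 3.93 m → moment R × 3.93 counterclockwise.
Setting net torque to zero: R × 3.93 = 1739 → R = 442 N.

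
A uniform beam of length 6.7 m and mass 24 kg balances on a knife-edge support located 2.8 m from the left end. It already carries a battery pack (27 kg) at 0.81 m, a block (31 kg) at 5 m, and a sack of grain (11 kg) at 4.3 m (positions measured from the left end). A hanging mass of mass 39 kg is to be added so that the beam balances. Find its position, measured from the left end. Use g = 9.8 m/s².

x ≈ 1.67 m from the left end

Take moments about the knife-edge support (at 2.8 m from the left end).
Beam weight: 24 × 9.8 = 235.2 N down at 3.35 m → arm 0.55 m, τ = 235.2 × 0.55 = 129.4 N·m clockwise.
Battery pack: 27 × 9.8 = 264.6 N down at 0.81 m → arm 1.99 m, τ = 264.6 × 1.99 = 526.6 N·m counterclockwise.
Block: 31 × 9.8 = 303.8 N down at 5 m → arm 2.2 m, τ = 303.8 × 2.2 = 668.4 N·m clockwise.
Sack of grain: 11 × 9.8 = 107.8 N down at 4.3 m → arm 1.5 m, τ = 107.8 × 1.5 = 161.7 N·m clockwise.
Net moment of existing loads = 432.9 N·m clockwise.
The hanging mass weighs 39 × 9.8 = 382.2 N and must supply an equal counterclockwise moment, so its lever arm about the knife-edge support is 432.9 / 382.2 = 1.13 m.
That puts it at 2.8 − 1.13 = 1.67 m from the left end.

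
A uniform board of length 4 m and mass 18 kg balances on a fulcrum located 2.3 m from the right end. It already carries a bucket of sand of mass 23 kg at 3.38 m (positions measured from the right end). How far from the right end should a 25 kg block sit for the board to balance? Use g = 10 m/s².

Take moments about the fulcrum (at 2.3 m from the right end).
Beam weight: 18 × 10 = 180 N down at 2 m → arm 0.3 m, τ = 180 × 0.3 = 54 N·m clockwise.
Bucket of sand: 23 × 10 = 230 N down at 3.38 m → arm 1.08 m, τ = 230 × 1.08 = 248.4 N·m counterclockwise.
Net moment of existing loads = 194.4 N·m counterclockwise.
The block weighs 25 × 10 = 250 N and must supply an equal clockwise moment, so its lever arm about the fulcrum is 194.4 / 250 = 0.778 m.
That puts it at 2.3 − 0.778 = 1.52 m from the right end.

x ≈ 1.52 m from the right end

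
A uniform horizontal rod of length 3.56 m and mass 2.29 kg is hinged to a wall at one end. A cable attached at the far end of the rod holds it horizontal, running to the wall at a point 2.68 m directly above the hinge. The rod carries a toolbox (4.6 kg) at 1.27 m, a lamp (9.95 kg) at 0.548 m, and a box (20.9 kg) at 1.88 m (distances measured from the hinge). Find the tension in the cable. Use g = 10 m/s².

About the hinge:
Beam weight: 2.29 × 10 = 22.9 N down at 1.78 m → arm 1.78 m, τ = 22.9 × 1.78 = 40.76 N·m clockwise.
Toolbox: 4.6 × 10 = 46 N down at 1.27 m → arm 1.27 m, τ = 46 × 1.27 = 58.42 N·m clockwise.
Lamp: 9.95 × 10 = 99.5 N down at 0.548 m → arm 0.548 m, τ = 99.5 × 0.548 = 54.53 N·m clockwise.
Box: 20.9 × 10 = 209 N down at 1.88 m → arm 1.88 m, τ = 209 × 1.88 = 392.9 N·m clockwise.
Total clockwise load moment = 546.6 N·m.
The cable tension T acts at 3.56 m; only its component perpendicular to the rod, T sinθ, produces torque. sinθ = h/√(h²+d²) = 2.68/√(2.68²+3.56²) = 0.6014.
For rotational equilibrium, T × 3.56 × 0.6014 = 546.6, so T = 546.6 / 2.141 = 255 N.

T ≈ 255 N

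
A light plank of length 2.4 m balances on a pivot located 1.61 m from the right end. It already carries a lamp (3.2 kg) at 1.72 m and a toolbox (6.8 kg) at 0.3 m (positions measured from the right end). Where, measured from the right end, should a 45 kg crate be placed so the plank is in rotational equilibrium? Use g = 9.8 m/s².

Choose the pivot (at 1.61 m from the right end) as the axis so the support reaction has zero arm there.
Lamp: 3.2 × 9.8 = 31.36 N down at 1.72 m → arm 0.11 m, τ = 31.36 × 0.11 = 3.45 N·m counterclockwise.
Toolbox: 6.8 × 9.8 = 66.64 N down at 0.3 m → arm 1.31 m, τ = 66.64 × 1.31 = 87.3 N·m clockwise.
Net moment of existing loads = 83.85 N·m clockwise.
The crate weighs 45 × 9.8 = 441 N and must supply an equal counterclockwise moment, so its lever arm about the pivot is 83.85 / 441 = 0.19 m.
That puts it at 1.61 + 0.19 = 1.8 m from the right end.

x ≈ 1.8 m from the right end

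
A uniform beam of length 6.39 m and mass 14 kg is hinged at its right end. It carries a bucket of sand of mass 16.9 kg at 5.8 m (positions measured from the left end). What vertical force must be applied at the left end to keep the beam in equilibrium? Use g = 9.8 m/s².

F ≈ 83.9 N

Taking torques about the right end:
Beam weight: 14 × 9.8 = 137.2 N down at 3.195 m → arm 3.195 m, τ = 137.2 × 3.195 = 438.4 N·m counterclockwise.
Bucket of sand: 16.9 × 9.8 = 165.6 N down at 5.8 m → arm 0.59 m, τ = 165.6 × 0.59 = 97.7 N·m counterclockwise.
Net moment of the loads = 536.1 N·m counterclockwise.
The upward force F acts at the left end, arm 6.39 m, giving F × 6.39 clockwise.
Setting net torque to zero: F × 6.39 = 536.1 → F = 536.1 / 6.39 = 83.9 N.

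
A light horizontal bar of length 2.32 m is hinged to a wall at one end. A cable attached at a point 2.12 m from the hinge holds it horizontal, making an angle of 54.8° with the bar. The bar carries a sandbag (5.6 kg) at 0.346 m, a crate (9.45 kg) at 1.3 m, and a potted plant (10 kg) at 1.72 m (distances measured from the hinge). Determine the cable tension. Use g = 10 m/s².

Take moments about the hinge.
Sandbag: 5.6 × 10 = 56 N down at 0.346 m → arm 0.346 m, τ = 56 × 0.346 = 19.38 N·m clockwise.
Crate: 9.45 × 10 = 94.5 N down at 1.3 m → arm 1.3 m, τ = 94.5 × 1.3 = 122.9 N·m clockwise.
Potted plant: 10 × 10 = 100 N down at 1.72 m → arm 1.72 m, τ = 100 × 1.72 = 172 N·m clockwise.
Total clockwise load moment = 314.3 N·m.
The cable tension T acts at 2.12 m; only its component perpendicular to the bar, T sinθ, produces torque. sin 54.8° = 0.8171.
For rotational equilibrium, T × 2.12 × 0.8171 = 314.3, so T = 314.3 / 1.732 = 181 N.

T ≈ 181 N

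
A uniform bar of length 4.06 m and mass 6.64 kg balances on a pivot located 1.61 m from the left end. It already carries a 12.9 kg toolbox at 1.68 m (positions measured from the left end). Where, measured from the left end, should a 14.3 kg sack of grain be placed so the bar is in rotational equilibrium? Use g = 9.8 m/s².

Sum moments about the pivot (at 1.61 m from the left end) (the support reaction has zero arm there).
Beam weight: 6.64 × 9.8 = 65.07 N down at 2.03 m → arm 0.42 m, τ = 65.07 × 0.42 = 27.33 N·m clockwise.
Toolbox: 12.9 × 9.8 = 126.4 N down at 1.68 m → arm 0.07 m, τ = 126.4 × 0.07 = 8.848 N·m clockwise.
Net moment of existing loads = 36.18 N·m clockwise.
The sack of grain weighs 14.3 × 9.8 = 140.1 N and must supply an equal counterclockwise moment, so its lever arm about the pivot is 36.18 / 140.1 = 0.258 m.
That puts it at 1.61 − 0.258 = 1.35 m from the left end.

x ≈ 1.35 m from the left end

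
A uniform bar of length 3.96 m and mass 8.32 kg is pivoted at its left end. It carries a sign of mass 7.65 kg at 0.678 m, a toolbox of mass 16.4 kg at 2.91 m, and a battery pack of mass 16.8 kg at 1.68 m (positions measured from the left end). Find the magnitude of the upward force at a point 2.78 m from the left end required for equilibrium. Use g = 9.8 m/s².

Sum moments about the left end (the unknown pivot reaction has zero arm there).
Beam weight: 8.32 × 9.8 = 81.54 N down at 1.98 m → arm 1.98 m, τ = 81.54 × 1.98 = 161.4 N·m clockwise.
Sign: 7.65 × 9.8 = 74.97 N down at 0.678 m → arm 0.678 m, τ = 74.97 × 0.678 = 50.83 N·m clockwise.
Toolbox: 16.4 × 9.8 = 160.7 N down at 2.91 m → arm 2.91 m, τ = 160.7 × 2.91 = 467.6 N·m clockwise.
Battery pack: 16.8 × 9.8 = 164.6 N down at 1.68 m → arm 1.68 m, τ = 164.6 × 1.68 = 276.5 N·m clockwise.
Net moment of the loads = 956.3 N·m clockwise.
The upward force F acts at a point 2.78 m from the left end, arm 2.78 m, giving F × 2.78 counterclockwise.
Στ = 0 ⇒ F × 2.78 = 956.3 ⇒ F = 956.3 / 2.78 = 344 N.

F ≈ 344 N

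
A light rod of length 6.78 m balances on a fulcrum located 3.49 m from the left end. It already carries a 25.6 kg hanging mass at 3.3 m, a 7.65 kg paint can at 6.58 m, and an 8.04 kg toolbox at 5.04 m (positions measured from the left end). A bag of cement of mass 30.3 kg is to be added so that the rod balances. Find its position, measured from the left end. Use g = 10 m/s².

x ≈ 2.46 m from the left end

Choose the fulcrum (at 3.49 m from the left end) as the axis so the support reaction has zero arm there.
Hanging mass: 25.6 × 10 = 256 N down at 3.3 m → arm 0.19 m, τ = 256 × 0.19 = 48.64 N·m counterclockwise.
Paint can: 7.65 × 10 = 76.5 N down at 6.58 m → arm 3.09 m, τ = 76.5 × 3.09 = 236.4 N·m clockwise.
Toolbox: 8.04 × 10 = 80.4 N down at 5.04 m → arm 1.55 m, τ = 80.4 × 1.55 = 124.6 N·m clockwise.
Net moment of existing loads = 312.4 N·m clockwise.
The bag of cement weighs 30.3 × 10 = 303 N and must supply an equal counterclockwise moment, so its lever arm about the fulcrum is 312.4 / 303 = 1.03 m.
That puts it at 3.49 − 1.03 = 2.46 m from the left end.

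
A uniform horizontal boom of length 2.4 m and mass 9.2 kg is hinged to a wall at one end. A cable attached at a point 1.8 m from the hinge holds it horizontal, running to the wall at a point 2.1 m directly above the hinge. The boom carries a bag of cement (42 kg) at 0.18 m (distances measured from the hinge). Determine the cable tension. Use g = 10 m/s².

Taking torques about the hinge:
Beam weight: 9.2 × 10 = 92 N down at 1.2 m → arm 1.2 m, τ = 92 × 1.2 = 110.4 N·m clockwise.
Bag of cement: 42 × 10 = 420 N down at 0.18 m → arm 0.18 m, τ = 420 × 0.18 = 75.6 N·m clockwise.
Total clockwise load moment = 186 N·m.
The cable tension T acts at 1.8 m; only its component perpendicular to the boom, T sinθ, produces torque. sinθ = h/√(h²+d²) = 2.1/√(2.1²+1.8²) = 0.7593.
Setting net torque to zero: T × 1.8 × 0.7593 = 186 → T = 186 / 1.367 = 136 N.

T ≈ 136 N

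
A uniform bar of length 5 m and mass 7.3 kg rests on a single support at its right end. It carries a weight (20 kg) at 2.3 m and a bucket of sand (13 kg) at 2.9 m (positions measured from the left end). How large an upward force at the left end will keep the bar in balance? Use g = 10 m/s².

Taking torques about the right end:
Beam weight: 7.3 × 10 = 73 N down at 2.5 m → arm 2.5 m, τ = 73 × 2.5 = 182.5 N·m counterclockwise.
Weight: 20 × 10 = 200 N down at 2.3 m → arm 2.7 m, τ = 200 × 2.7 = 540 N·m counterclockwise.
Bucket of sand: 13 × 10 = 130 N down at 2.9 m → arm 2.1 m, τ = 130 × 2.1 = 273 N·m counterclockwise.
Net moment of the loads = 995.5 N·m counterclockwise.
The upward force F acts at the left end, arm 5 m, giving F × 5 clockwise.
For rotational equilibrium, F × 5 = 995.5, so F = 995.5 / 5 = 199 N.

F ≈ 199 N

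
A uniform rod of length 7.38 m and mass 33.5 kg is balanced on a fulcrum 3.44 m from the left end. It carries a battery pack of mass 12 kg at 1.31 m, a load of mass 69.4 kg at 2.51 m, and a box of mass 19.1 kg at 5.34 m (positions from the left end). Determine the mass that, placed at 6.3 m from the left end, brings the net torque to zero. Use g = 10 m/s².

Take moments about the fulcrum (at 3.44 m from the left end).
Beam weight: 33.5 × 10 = 335 N down at 3.69 m → arm 0.25 m, τ = 335 × 0.25 = 83.75 N·m clockwise.
Battery pack: 12 × 10 = 120 N down at 1.31 m → arm 2.13 m, τ = 120 × 2.13 = 255.6 N·m counterclockwise.
Load: 69.4 × 10 = 694 N down at 2.51 m → arm 0.93 m, τ = 694 × 0.93 = 645.4 N·m counterclockwise.
Box: 19.1 × 10 = 191 N down at 5.34 m → arm 1.9 m, τ = 191 × 1.9 = 362.9 N·m clockwise.
Net moment of known loads = 454.4 N·m counterclockwise.
An unknown mass m at 6.3 m has arm 2.86 m; its moment is m·g·2.86 clockwise.
Setting net torque to zero: m × 10 × 2.86 = 454.4 → m = 454.4 / (10 × 2.86) = 15.9 kg.

m ≈ 15.9 kg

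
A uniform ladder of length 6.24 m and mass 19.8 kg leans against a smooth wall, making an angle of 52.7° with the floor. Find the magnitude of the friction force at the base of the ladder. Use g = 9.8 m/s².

f ≈ 73.9 N

Choose the foot of the ladder as the axis so the floor normal and friction both act there and drop out.
Ladder weight 19.8×9.8 = 194 N acts at 3.12 m along the ladder; its horizontal arm is 3.12·cos52.7° = 1.891 m → τ = 366.9 N·m clockwise.
Wall normal N acts horizontally at the top; its moment arm is the height L sinθ = 6.24·sin52.7° = 4.964 m, counterclockwise.
Στ = 0 ⇒ N × 4.964 = 366.9 ⇒ N = 73.9 N.
ΣFx = 0: friction at the foot balances the wall's push, so f = N_wall = 73.9 N.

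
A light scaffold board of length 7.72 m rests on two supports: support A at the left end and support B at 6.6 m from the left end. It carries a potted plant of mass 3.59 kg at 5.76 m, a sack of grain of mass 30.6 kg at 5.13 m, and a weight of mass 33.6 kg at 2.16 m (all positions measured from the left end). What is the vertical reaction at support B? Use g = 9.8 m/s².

About support A:
Potted plant: 3.59 × 9.8 = 35.18 N down at 5.76 m → arm 5.76 m, τ = 35.18 × 5.76 = 202.6 N·m clockwise.
Sack of grain: 30.6 × 9.8 = 299.9 N down at 5.13 m → arm 5.13 m, τ = 299.9 × 5.13 = 1538 N·m clockwise.
Weight: 33.6 × 9.8 = 329.3 N down at 2.16 m → arm 2.16 m, τ = 329.3 × 2.16 = 711.3 N·m clockwise.
Net load moment about support A = 2452 N·m clockwise.
Reaction R at support B is upward at 6.6 m, arm 6.6 m → moment R × 6.6 counterclockwise.
For rotational equilibrium, R × 6.6 = 2452, so R = 372 N.

R_B ≈ 372 N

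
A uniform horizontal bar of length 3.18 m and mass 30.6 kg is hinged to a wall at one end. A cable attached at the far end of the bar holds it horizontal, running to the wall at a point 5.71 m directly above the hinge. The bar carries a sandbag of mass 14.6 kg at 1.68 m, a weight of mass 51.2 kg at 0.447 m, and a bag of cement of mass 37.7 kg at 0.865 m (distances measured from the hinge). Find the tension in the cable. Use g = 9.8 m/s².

T ≈ 454 N

Sum moments about the hinge (the unknown hinge reaction has zero arm there).
Beam weight: 30.6 × 9.8 = 299.9 N down at 1.59 m → arm 1.59 m, τ = 299.9 × 1.59 = 476.8 N·m clockwise.
Sandbag: 14.6 × 9.8 = 143.1 N down at 1.68 m → arm 1.68 m, τ = 143.1 × 1.68 = 240.4 N·m clockwise.
Weight: 51.2 × 9.8 = 501.8 N down at 0.447 m → arm 0.447 m, τ = 501.8 × 0.447 = 224.3 N·m clockwise.
Bag of cement: 37.7 × 9.8 = 369.5 N down at 0.865 m → arm 0.865 m, τ = 369.5 × 0.865 = 319.6 N·m clockwise.
Total clockwise load moment = 1261 N·m.
The cable tension T acts at 3.18 m; only its component perpendicular to the bar, T sinθ, produces torque. sinθ = h/√(h²+d²) = 5.71/√(5.71²+3.18²) = 0.8737.
Στ = 0 ⇒ T × 3.18 × 0.8737 = 1261 ⇒ T = 1261 / 2.778 = 454 N.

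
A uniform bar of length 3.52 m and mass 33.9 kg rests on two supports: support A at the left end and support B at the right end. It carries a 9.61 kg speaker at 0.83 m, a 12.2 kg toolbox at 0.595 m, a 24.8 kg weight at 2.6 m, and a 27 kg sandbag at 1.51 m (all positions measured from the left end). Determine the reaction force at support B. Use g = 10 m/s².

R_B ≈ 512 N

About support A:
Beam weight: 33.9 × 10 = 339 N down at 1.76 m → arm 1.76 m, τ = 339 × 1.76 = 596.6 N·m clockwise.
Speaker: 9.61 × 10 = 96.1 N down at 0.83 m → arm 0.83 m, τ = 96.1 × 0.83 = 79.76 N·m clockwise.
Toolbox: 12.2 × 10 = 122 N down at 0.595 m → arm 0.595 m, τ = 122 × 0.595 = 72.59 N·m clockwise.
Weight: 24.8 × 10 = 248 N down at 2.6 m → arm 2.6 m, τ = 248 × 2.6 = 644.8 N·m clockwise.
Sandbag: 27 × 10 = 270 N down at 1.51 m → arm 1.51 m, τ = 270 × 1.51 = 407.7 N·m clockwise.
Net load moment about support A = 1801 N·m clockwise.
Reaction R at support B is upward at 3.52 m, arm 3.52 m → moment R × 3.52 counterclockwise.
Στ = 0 ⇒ R × 3.52 = 1801 ⇒ R = 512 N.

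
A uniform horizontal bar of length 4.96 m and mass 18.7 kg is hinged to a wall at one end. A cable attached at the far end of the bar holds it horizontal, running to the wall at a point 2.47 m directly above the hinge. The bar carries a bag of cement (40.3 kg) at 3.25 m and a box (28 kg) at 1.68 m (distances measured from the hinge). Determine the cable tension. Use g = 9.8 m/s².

About the hinge:
Beam weight: 18.7 × 9.8 = 183.3 N down at 2.48 m → arm 2.48 m, τ = 183.3 × 2.48 = 454.6 N·m clockwise.
Bag of cement: 40.3 × 9.8 = 394.9 N down at 3.25 m → arm 3.25 m, τ = 394.9 × 3.25 = 1283 N·m clockwise.
Box: 28 × 9.8 = 274.4 N down at 1.68 m → arm 1.68 m, τ = 274.4 × 1.68 = 461 N·m clockwise.
Total clockwise load moment = 2199 N·m.
The cable tension T acts at 4.96 m; only its component perpendicular to the bar, T sinθ, produces torque. sinθ = h/√(h²+d²) = 2.47/√(2.47²+4.96²) = 0.4458.
Balancing moments: T × 4.96 × 0.4458 = 2199, giving T = 2199 / 2.211 = 995 N.

T ≈ 995 N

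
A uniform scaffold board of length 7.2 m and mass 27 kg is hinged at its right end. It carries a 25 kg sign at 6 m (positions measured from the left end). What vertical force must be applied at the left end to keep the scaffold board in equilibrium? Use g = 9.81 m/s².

F ≈ 173 N

Taking torques about the right end:
Beam weight: 27 × 9.81 = 264.9 N down at 3.6 m → arm 3.6 m, τ = 264.9 × 3.6 = 953.6 N·m counterclockwise.
Sign: 25 × 9.81 = 245.2 N down at 6 m → arm 1.2 m, τ = 245.2 × 1.2 = 294.2 N·m counterclockwise.
Net moment of the loads = 1248 N·m counterclockwise.
The upward force F acts at the left end, arm 7.2 m, giving F × 7.2 clockwise.
Στ = 0 ⇒ F × 7.2 = 1248 ⇒ F = 1248 / 7.2 = 173 N.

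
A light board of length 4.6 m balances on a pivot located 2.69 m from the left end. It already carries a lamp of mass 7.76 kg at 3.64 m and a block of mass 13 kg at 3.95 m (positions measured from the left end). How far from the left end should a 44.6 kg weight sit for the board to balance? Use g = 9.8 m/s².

x ≈ 2.16 m from the left end

Choose the pivot (at 2.69 m from the left end) as the axis so the support reaction has zero arm there.
Lamp: 7.76 × 9.8 = 76.05 N down at 3.64 m → arm 0.95 m, τ = 76.05 × 0.95 = 72.25 N·m clockwise.
Block: 13 × 9.8 = 127.4 N down at 3.95 m → arm 1.26 m, τ = 127.4 × 1.26 = 160.5 N·m clockwise.
Net moment of existing loads = 232.8 N·m clockwise.
The weight weighs 44.6 × 9.8 = 437.1 N and must supply an equal counterclockwise moment, so its lever arm about the pivot is 232.8 / 437.1 = 0.533 m.
That puts it at 2.69 − 0.533 = 2.16 m from the left end.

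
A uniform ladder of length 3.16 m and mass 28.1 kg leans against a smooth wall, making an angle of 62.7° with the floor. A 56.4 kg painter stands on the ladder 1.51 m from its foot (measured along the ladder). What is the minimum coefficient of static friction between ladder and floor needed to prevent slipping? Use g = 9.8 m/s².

About the foot of the ladder:
Ladder weight 28.1×9.8 = 275.4 N acts at 1.58 m along the ladder; its horizontal arm is 1.58·cos62.7° = 0.7247 m → τ = 199.6 N·m clockwise.
Painter: 56.4×9.8 = 552.7 N at 1.51 m → arm 0.6926 m → τ = 382.8 N·m clockwise.
Wall normal N acts horizontally at the top; its moment arm is the height L sinθ = 3.16·sin62.7° = 2.808 m, counterclockwise.
For rotational equilibrium, N × 2.808 = 582.4, so N = 207.4 N.
ΣFx = 0 ⇒ f = N_wall = 207.4 N. ΣFy = 0 ⇒ N_floor = 828.1 N.
μ_min = f / N_floor = 207.4 / 828.1 = 0.25.

μ_min ≈ 0.25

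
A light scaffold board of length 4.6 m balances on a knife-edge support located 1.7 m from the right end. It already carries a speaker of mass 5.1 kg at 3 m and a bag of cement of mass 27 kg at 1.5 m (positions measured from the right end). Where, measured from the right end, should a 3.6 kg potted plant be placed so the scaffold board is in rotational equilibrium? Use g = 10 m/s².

x ≈ 1.36 m from the right end

Sum moments about the knife-edge support (at 1.7 m from the right end) (the support reaction has zero arm there).
Speaker: 5.1 × 10 = 51 N down at 3 m → arm 1.3 m, τ = 51 × 1.3 = 66.3 N·m counterclockwise.
Bag of cement: 27 × 10 = 270 N down at 1.5 m → arm 0.2 m, τ = 270 × 0.2 = 54 N·m clockwise.
Net moment of existing loads = 12.3 N·m counterclockwise.
The potted plant weighs 3.6 × 10 = 36 N and must supply an equal clockwise moment, so its lever arm about the knife-edge support is 12.3 / 36 = 0.342 m.
That puts it at 1.7 − 0.342 = 1.36 m from the right end.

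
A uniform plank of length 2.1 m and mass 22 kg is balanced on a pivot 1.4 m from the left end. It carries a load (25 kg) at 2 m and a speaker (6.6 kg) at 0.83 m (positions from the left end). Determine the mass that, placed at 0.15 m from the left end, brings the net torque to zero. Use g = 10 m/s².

m ≈ 2.83 kg

Take moments about the pivot (at 1.4 m from the left end).
Beam weight: 22 × 10 = 220 N down at 1.05 m → arm 0.35 m, τ = 220 × 0.35 = 77 N·m counterclockwise.
Load: 25 × 10 = 250 N down at 2 m → arm 0.6 m, τ = 250 × 0.6 = 150 N·m clockwise.
Speaker: 6.6 × 10 = 66 N down at 0.83 m → arm 0.57 m, τ = 66 × 0.57 = 37.62 N·m counterclockwise.
Net moment of known loads = 35.38 N·m clockwise.
An unknown mass m at 0.15 m has arm 1.25 m; its moment is m·g·1.25 counterclockwise.
Setting net torque to zero: m × 10 × 1.25 = 35.38 → m = 35.38 / (10 × 1.25) = 2.83 kg.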